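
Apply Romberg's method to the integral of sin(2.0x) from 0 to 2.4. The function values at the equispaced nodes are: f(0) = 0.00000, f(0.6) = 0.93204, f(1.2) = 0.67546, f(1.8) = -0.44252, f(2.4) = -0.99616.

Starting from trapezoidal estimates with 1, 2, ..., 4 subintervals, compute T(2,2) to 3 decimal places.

0.448

T(0,0) (trapezoid, 1 panel, h=2.4000): -1.19539
T(1,0) (trapezoid, 2 panels, h=1.2000): 0.21286
T(2,0) (trapezoid, 4 panels, h=0.6000): 0.40014
T(1,1) = 0.21286 + (0.21286 − (-1.19539))/3 = 0.68228
T(2,1) = 0.40014 + (0.40014 − 0.21286)/3 = 0.46257
T(2,2) = 0.46257 + (0.46257 − 0.68228)/15 = 0.44792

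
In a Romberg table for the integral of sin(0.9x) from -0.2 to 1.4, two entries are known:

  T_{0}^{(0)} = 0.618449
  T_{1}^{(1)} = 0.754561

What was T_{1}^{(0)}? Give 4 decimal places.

0.7205

From T_{1}^{(1)} = (4·T_{1}^{(0)} − T_{0}^{(0)})/3, solve for T_{1}^{(0)}:
4·T_{1}^{(0)} = 3·0.754561 + 0.618449 = 2.882132
T_{1}^{(0)} = 0.720533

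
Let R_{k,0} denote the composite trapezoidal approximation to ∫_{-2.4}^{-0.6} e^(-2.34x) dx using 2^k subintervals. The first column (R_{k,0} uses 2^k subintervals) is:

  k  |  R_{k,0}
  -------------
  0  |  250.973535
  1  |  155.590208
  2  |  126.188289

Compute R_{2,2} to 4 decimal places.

Richardson extrapolation on the trapezoidal column (denominator 4−1=3):
R_{1,1} = 155.590208 + (155.590208 − 250.973535)/3 = 123.795766
R_{2,1} = (4·126.188289 − 155.590208) / 3 = 116.387649
R_{2,2} = 116.387649 + (116.387649 − 123.795766)/15 = 115.893775

115.8938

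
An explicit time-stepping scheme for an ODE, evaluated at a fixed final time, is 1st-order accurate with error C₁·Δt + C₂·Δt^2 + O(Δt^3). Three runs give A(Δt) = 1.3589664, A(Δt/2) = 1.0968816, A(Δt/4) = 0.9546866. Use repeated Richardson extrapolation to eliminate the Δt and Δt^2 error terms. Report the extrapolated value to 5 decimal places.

First eliminate the Δt term (factor 2^1 = 2):
  B₁ = (2·1.0968816 − 1.3589664)/1 = 0.8347968
  B₂ = (2·0.9546866 − 1.0968816)/1 = 0.8124916
Then eliminate the Δt^2 term (factor 2^2 = 4):
  (4·0.8124916 − 0.8347968)/3 = 0.8050565

0.80506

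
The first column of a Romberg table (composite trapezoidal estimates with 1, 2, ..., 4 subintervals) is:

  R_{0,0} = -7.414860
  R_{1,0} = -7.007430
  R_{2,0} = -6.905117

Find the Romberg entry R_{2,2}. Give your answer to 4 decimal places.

Richardson extrapolation on the trapezoidal column (denominator 4−1=3):
R_{1,1} = -7.007430 + (-7.007430 − (-7.414860))/3 = -6.871620
R_{2,1} = -6.905117 + (-6.905117 − (-7.007430))/3 = -6.871013
R_{2,2} = -6.871013 + (-6.871013 − (-6.871620))/15 = -6.870973

-6.8710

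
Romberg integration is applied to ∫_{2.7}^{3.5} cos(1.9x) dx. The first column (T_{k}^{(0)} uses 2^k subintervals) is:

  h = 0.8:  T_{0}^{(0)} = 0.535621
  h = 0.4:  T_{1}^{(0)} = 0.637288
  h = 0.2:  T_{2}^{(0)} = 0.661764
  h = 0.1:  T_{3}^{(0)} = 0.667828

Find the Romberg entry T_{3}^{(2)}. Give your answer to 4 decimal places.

0.6698

T_{2}^{(1)} = (4·0.661764 − 0.637288) / 3 = 0.669923
T_{3}^{(1)} = 0.667828 + (0.667828 − 0.661764)/3 = 0.669849
T_{3}^{(2)} = 0.669849 + (0.669849 − 0.669923)/15 = 0.669844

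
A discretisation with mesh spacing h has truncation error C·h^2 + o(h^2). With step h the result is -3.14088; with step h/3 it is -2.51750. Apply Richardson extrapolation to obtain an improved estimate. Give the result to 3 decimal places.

-2.440

The leading error scales as h^2; refining by a factor of 3 reduces it by 3^2 = 9.
Extrapolated value = (9·A(h/3) − A(h)) / (9 − 1)
= (9·(-2.51750) − (-3.14088)) / 8
= -19.51662 / 8 = -2.43958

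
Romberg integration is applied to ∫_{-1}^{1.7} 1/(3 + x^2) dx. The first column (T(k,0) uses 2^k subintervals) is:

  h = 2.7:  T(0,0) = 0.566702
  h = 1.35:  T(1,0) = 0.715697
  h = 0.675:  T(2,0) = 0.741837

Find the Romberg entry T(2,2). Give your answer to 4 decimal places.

0.7496

T(1,1) = 0.715697 + (0.715697 − 0.566702)/3 = 0.765362
T(2,1) = 0.741837 + (0.741837 − 0.715697)/3 = 0.750550
T(2,2) = (16·0.750550 − 0.765362) / 15 = 0.749563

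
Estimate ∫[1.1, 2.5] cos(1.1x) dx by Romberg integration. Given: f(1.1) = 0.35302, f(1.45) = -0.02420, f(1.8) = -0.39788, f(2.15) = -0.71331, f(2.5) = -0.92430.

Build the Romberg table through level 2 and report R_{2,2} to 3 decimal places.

-0.504

R_{0,0} (trapezoid, 1 panel, h=1.4000): -0.39990
R_{1,0} (trapezoid, 2 panels, h=0.7000): -0.47846
R_{2,0} (trapezoid, 4 panels, h=0.3500): -0.49736
R_{1,1} = -0.47846 + (-0.47846 − (-0.39990))/3 = -0.50465
R_{2,1} = -0.49736 + (-0.49736 − (-0.47846))/3 = -0.50366
R_{2,2} = -0.50366 + (-0.50366 − (-0.50465))/15 = -0.50359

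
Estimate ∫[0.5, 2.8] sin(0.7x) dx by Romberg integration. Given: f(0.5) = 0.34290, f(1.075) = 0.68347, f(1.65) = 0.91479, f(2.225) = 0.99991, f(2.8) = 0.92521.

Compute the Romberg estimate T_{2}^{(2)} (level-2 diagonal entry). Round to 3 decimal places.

T_{0}^{(0)} (trapezoid, 1 panel, h=2.3000): 1.45833
T_{1}^{(0)} (trapezoid, 2 panels, h=1.1500): 1.78117
T_{2}^{(0)} (trapezoid, 4 panels, h=0.5750): 1.85853
T_{1}^{(1)} = 1.78117 + (1.78117 − 1.45833)/3 = 1.88878
T_{2}^{(1)} = 1.85853 + (1.85853 − 1.78117)/3 = 1.88432
T_{2}^{(2)} = 1.88432 + (1.88432 − 1.88878)/15 = 1.88402

1.884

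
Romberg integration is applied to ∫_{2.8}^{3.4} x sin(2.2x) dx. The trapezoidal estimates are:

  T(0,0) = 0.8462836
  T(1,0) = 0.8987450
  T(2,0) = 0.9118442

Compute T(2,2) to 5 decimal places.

0.91621

T(1,1) = (4·0.8987450 − 0.8462836) / 3 = 0.9162321
T(2,1) = (4·0.9118442 − 0.8987450) / 3 = 0.9162106
T(2,2) = 0.9162106 + (0.9162106 − 0.9162321)/15 = 0.9162092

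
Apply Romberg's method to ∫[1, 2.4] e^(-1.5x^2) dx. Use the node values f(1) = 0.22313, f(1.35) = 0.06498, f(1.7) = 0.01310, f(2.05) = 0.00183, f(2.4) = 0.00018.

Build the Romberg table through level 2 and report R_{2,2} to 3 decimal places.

R_{0,0} (trapezoid, 1 panel, h=1.4000): 0.15632
R_{1,0} (trapezoid, 2 panels, h=0.7000): 0.08733
R_{2,0} (trapezoid, 4 panels, h=0.3500): 0.06705
R_{1,1} = 0.08733 + (0.08733 − 0.15632)/3 = 0.06433
R_{2,1} = 0.06705 + (0.06705 − 0.08733)/3 = 0.06029
R_{2,2} = 0.06029 + (0.06029 − 0.06433)/15 = 0.06002

0.060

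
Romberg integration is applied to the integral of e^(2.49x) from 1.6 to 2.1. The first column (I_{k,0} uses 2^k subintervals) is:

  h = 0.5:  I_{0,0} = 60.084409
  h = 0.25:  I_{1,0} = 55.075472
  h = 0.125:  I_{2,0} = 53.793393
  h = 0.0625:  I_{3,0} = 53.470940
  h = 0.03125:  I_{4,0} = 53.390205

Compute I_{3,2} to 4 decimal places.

53.3633

Richardson extrapolation on the trapezoidal column (denominator 4−1=3):
I_{2,1} = (4·53.793393 − 55.075472) / 3 = 53.366033
I_{3,1} = (4·53.470940 − 53.793393) / 3 = 53.363456
I_{3,2} = 53.363456 + (53.363456 − 53.366033)/15 = 53.363284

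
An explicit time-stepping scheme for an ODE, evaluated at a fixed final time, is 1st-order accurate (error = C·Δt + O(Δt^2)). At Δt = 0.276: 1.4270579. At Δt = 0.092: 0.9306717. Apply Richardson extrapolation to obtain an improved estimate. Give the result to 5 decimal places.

0.68248

The leading error scales as Δt; refining by a factor of 3 reduces it by 3^1 = 3.
Extrapolated value = (3·A(Δt/3) − A(Δt)) / (3 − 1)
= (3·0.9306717 − 1.4270579) / 2
= 1.3649572 / 2 = 0.6824786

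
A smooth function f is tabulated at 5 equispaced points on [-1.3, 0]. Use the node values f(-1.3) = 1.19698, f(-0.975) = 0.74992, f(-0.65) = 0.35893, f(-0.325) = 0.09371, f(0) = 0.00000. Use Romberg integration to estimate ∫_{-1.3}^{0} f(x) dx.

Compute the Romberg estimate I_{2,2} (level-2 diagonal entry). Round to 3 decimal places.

0.573

I_{0,0} (trapezoid, 1 panel, h=1.3000): 0.77804
I_{1,0} (trapezoid, 2 panels, h=0.6500): 0.62232
I_{2,0} (trapezoid, 4 panels, h=0.3250): 0.58534
I_{1,1} = 0.62232 + (0.62232 − 0.77804)/3 = 0.57041
I_{2,1} = 0.58534 + (0.58534 − 0.62232)/3 = 0.57301
I_{2,2} = 0.57301 + (0.57301 − 0.57041)/15 = 0.57318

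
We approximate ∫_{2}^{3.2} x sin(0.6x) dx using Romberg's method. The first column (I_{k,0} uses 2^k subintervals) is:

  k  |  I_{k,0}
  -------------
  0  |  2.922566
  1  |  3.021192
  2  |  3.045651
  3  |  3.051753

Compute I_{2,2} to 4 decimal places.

I_{1,1} = (4·3.021192 − 2.922566) / 3 = 3.054067
I_{2,1} = (4·3.045651 − 3.021192) / 3 = 3.053804
I_{2,2} = (16·3.053804 − 3.054067) / 15 = 3.053786
(Column j=1 coincides with Simpson's rule on the same nodes.)

3.0538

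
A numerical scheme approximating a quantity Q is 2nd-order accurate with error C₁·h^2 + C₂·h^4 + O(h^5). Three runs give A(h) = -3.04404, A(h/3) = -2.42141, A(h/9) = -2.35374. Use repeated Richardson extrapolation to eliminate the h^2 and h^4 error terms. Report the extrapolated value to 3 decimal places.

-2.345

First eliminate the h^2 term (factor 3^2 = 9):
  B₁ = (9·(-2.42141) − (-3.04404))/8 = -2.34358
  B₂ = (9·(-2.35374) − (-2.42141))/8 = -2.34528
Then eliminate the h^4 term (factor 3^4 = 81):
  (81·(-2.34528) − (-2.34358))/80 = -2.34530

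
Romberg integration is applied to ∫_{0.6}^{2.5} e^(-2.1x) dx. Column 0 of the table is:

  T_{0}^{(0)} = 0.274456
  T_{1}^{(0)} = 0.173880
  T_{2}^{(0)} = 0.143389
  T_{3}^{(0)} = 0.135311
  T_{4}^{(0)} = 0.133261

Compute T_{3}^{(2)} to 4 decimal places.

T_{2}^{(1)} = 0.143389 + (0.143389 − 0.173880)/3 = 0.133225
T_{3}^{(1)} = (4·0.135311 − 0.143389) / 3 = 0.132618
T_{3}^{(2)} = 0.132618 + (0.132618 − 0.133225)/15 = 0.132578

0.1326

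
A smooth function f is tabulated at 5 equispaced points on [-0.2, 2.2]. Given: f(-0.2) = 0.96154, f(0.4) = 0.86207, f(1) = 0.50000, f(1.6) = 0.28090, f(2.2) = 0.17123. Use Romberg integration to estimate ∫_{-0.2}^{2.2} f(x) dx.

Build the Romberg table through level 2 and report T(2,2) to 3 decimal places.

T(0,0) (trapezoid, 1 panel, h=2.4000): 1.35932
T(1,0) (trapezoid, 2 panels, h=1.2000): 1.27966
T(2,0) (trapezoid, 4 panels, h=0.6000): 1.32561
T(1,1) = 1.27966 + (1.27966 − 1.35932)/3 = 1.25311
T(2,1) = 1.32561 + (1.32561 − 1.27966)/3 = 1.34093
T(2,2) = 1.34093 + (1.34093 − 1.25311)/15 = 1.34678

1.347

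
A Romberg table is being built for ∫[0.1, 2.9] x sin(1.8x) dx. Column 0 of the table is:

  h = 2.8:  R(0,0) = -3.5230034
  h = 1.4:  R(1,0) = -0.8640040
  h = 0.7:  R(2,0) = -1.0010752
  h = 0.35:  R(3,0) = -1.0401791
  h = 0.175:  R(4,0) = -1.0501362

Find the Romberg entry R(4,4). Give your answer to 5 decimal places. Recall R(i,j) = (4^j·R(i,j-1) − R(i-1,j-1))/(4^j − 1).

-1.05347

R(1,1) = -0.8640040 + (-0.8640040 − (-3.5230034))/3 = 0.0223291
R(2,1) = -1.0010752 + (-1.0010752 − (-0.8640040))/3 = -1.0467656
R(3,1) = (4·(-1.0401791) − (-1.0010752)) / 3 = -1.0532137
R(4,1) = (4·(-1.0501362) − (-1.0401791)) / 3 = -1.0534552
R(2,2) = (16·(-1.0467656) − 0.0223291) / 15 = -1.1180386
R(3,2) = -1.0532137 + (-1.0532137 − (-1.0467656))/15 = -1.0536436
R(4,2) = -1.0534552 + (-1.0534552 − (-1.0532137))/15 = -1.0534713
R(3,3) = (64·(-1.0536436) − (-1.1180386)) / 63 = -1.0526215
R(4,3) = -1.0534713 + (-1.0534713 − (-1.0536436))/63 = -1.0534686
R(4,4) = -1.0534686 + (-1.0534686 − (-1.0526215))/255 = -1.0534719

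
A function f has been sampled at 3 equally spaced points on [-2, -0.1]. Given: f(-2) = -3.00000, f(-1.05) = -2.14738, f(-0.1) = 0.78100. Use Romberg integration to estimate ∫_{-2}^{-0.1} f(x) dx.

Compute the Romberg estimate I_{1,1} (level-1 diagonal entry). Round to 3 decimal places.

-3.423

I_{0,0} (trapezoid, 1 panel, h=1.9000): -2.10805
I_{1,0} (trapezoid, 2 panels, h=0.9500): -3.09404
I_{1,1} = -3.09404 + (-3.09404 − (-2.10805))/3 = -3.42270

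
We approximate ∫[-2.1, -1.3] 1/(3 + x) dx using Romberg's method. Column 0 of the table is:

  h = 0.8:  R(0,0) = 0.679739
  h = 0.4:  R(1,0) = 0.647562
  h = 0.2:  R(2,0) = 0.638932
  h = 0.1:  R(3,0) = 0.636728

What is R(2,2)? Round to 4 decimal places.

Richardson extrapolation on the trapezoidal column (denominator 4−1=3):
R(1,1) = (4·0.647562 − 0.679739) / 3 = 0.636836
R(2,1) = 0.638932 + (0.638932 − 0.647562)/3 = 0.636055
R(2,2) = 0.636055 + (0.636055 − 0.636836)/15 = 0.636003

0.6360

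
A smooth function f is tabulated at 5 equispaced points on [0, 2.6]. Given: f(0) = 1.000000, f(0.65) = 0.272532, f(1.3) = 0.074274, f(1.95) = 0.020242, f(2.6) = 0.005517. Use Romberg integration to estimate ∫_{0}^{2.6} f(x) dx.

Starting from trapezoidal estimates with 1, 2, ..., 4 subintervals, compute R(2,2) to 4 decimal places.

R(0,0) (trapezoid, 1 panel, h=2.6000): 1.307172
R(1,0) (trapezoid, 2 panels, h=1.3000): 0.750142
R(2,0) (trapezoid, 4 panels, h=0.6500): 0.565374
R(1,1) = 0.750142 + (0.750142 − 1.307172)/3 = 0.564465
R(2,1) = 0.565374 + (0.565374 − 0.750142)/3 = 0.503785
R(2,2) = 0.503785 + (0.503785 − 0.564465)/15 = 0.499740

0.4997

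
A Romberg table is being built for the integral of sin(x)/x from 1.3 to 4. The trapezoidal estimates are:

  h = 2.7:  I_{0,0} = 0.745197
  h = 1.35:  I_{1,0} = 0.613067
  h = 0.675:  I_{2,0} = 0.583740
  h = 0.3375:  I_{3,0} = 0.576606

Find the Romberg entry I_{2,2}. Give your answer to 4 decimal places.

Richardson extrapolation on the trapezoidal column (denominator 4−1=3):
I_{1,1} = (4·0.613067 − 0.745197) / 3 = 0.569024
I_{2,1} = 0.583740 + (0.583740 − 0.613067)/3 = 0.573964
I_{2,2} = (16·0.573964 − 0.569024) / 15 = 0.574293

0.5743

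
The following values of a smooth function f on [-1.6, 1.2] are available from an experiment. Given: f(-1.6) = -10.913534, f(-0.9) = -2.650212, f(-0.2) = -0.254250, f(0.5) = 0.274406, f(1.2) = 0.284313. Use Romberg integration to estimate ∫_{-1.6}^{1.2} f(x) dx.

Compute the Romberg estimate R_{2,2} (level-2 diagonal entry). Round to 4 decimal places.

R_{0,0} (trapezoid, 1 panel, h=2.8000): -14.880909
R_{1,0} (trapezoid, 2 panels, h=1.4000): -7.796405
R_{2,0} (trapezoid, 4 panels, h=0.7000): -5.561267
R_{1,1} = -7.796405 + (-7.796405 − (-14.880909))/3 = -5.434904
R_{2,1} = -5.561267 + (-5.561267 − (-7.796405))/3 = -4.816221
R_{2,2} = -4.816221 + (-4.816221 − (-5.434904))/15 = -4.774975

-4.7750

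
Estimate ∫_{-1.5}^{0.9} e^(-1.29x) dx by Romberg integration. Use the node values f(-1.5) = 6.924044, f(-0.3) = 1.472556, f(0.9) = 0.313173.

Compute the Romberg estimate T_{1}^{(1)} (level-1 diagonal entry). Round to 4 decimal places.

5.2510

T_{0}^{(0)} (trapezoid, 1 panel, h=2.4000): 8.684660
T_{1}^{(0)} (trapezoid, 2 panels, h=1.2000): 6.109397
T_{1}^{(1)} = 6.109397 + (6.109397 − 8.684660)/3 = 5.250976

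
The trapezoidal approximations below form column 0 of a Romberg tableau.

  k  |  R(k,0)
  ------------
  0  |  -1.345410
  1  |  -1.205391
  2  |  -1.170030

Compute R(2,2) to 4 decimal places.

-1.1582

Richardson extrapolation on the trapezoidal column (denominator 4−1=3):
R(1,1) = -1.205391 + (-1.205391 − (-1.345410))/3 = -1.158718
R(2,1) = -1.170030 + (-1.170030 − (-1.205391))/3 = -1.158243
R(2,2) = (16·(-1.158243) − (-1.158718)) / 15 = -1.158211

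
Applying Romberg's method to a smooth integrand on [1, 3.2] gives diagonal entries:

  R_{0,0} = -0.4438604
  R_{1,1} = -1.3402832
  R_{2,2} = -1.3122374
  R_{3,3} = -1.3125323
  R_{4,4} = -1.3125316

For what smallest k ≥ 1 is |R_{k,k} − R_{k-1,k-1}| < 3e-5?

k = 4

|R_{1,1} − R_{0,0}| = 0.8964228 ≥ 3e-5
|R_{2,2} − R_{1,1}| = 0.0280458 ≥ 3e-5
|R_{3,3} − R_{2,2}| = 0.0002949 ≥ 3e-5
|R_{4,4} − R_{3,3}| = 0.0000007 < 3e-5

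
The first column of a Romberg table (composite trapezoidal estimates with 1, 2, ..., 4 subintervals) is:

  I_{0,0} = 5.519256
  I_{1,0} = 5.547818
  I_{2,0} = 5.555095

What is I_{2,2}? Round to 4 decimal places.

I_{1,1} = 5.547818 + (5.547818 − 5.519256)/3 = 5.557339
I_{2,1} = (4·5.555095 − 5.547818) / 3 = 5.557521
I_{2,2} = (16·5.557521 − 5.557339) / 15 = 5.557533

5.5575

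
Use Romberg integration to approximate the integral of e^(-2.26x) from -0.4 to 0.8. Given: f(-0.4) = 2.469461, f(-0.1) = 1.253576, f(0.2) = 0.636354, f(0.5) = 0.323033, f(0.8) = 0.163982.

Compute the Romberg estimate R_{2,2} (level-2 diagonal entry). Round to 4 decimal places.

R_{0,0} (trapezoid, 1 panel, h=1.2000): 1.580066
R_{1,0} (trapezoid, 2 panels, h=0.6000): 1.171845
R_{2,0} (trapezoid, 4 panels, h=0.3000): 1.058905
R_{1,1} = 1.171845 + (1.171845 − 1.580066)/3 = 1.035771
R_{2,1} = 1.058905 + (1.058905 − 1.171845)/3 = 1.021258
R_{2,2} = 1.021258 + (1.021258 − 1.035771)/15 = 1.020290

1.0203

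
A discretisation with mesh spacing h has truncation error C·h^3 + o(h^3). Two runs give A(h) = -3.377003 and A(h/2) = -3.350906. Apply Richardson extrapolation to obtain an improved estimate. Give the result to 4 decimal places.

The leading error scales as h^3; refining by a factor of 2 reduces it by 2^3 = 8.
Extrapolated value = (8·A(h/2) − A(h)) / (8 − 1)
= (8·(-3.350906) − (-3.377003)) / 7
= -23.430245 / 7 = -3.347178

-3.3472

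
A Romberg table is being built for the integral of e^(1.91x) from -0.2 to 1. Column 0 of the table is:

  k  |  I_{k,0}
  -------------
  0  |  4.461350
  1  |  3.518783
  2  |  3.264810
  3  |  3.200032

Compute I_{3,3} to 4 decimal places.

Richardson extrapolation on the trapezoidal column (denominator 4−1=3):
I_{1,1} = 3.518783 + (3.518783 − 4.461350)/3 = 3.204594
I_{2,1} = (4·3.264810 − 3.518783) / 3 = 3.180152
I_{3,1} = 3.200032 + (3.200032 − 3.264810)/3 = 3.178439
I_{2,2} = (16·3.180152 − 3.204594) / 15 = 3.178523
I_{3,2} = 3.178439 + (3.178439 − 3.180152)/15 = 3.178325
I_{3,3} = 3.178325 + (3.178325 − 3.178523)/63 = 3.178322

3.1783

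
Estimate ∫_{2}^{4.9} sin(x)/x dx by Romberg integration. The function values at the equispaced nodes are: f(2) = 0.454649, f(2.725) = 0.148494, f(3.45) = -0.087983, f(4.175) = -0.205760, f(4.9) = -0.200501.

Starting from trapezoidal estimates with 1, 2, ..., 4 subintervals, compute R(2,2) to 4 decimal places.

R(0,0) (trapezoid, 1 panel, h=2.9000): 0.368515
R(1,0) (trapezoid, 2 panels, h=1.4500): 0.056682
R(2,0) (trapezoid, 4 panels, h=0.7250): -0.013177
R(1,1) = 0.056682 + (0.056682 − 0.368515)/3 = -0.047262
R(2,1) = -0.013177 + (-0.013177 − 0.056682)/3 = -0.036463
R(2,2) = -0.036463 + (-0.036463 − (-0.047262))/15 = -0.035743

-0.0357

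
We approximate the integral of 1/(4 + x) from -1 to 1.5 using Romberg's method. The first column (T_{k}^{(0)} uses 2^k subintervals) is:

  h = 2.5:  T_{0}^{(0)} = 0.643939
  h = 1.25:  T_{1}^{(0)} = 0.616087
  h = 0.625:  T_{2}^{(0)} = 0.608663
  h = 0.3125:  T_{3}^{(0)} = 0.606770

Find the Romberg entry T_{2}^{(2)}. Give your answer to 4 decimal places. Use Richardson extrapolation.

Richardson extrapolation on the trapezoidal column (denominator 4−1=3):
T_{1}^{(1)} = 0.616087 + (0.616087 − 0.643939)/3 = 0.606803
T_{2}^{(1)} = 0.608663 + (0.608663 − 0.616087)/3 = 0.606188
T_{2}^{(2)} = (16·0.606188 − 0.606803) / 15 = 0.606147
(Column j=1 coincides with Simpson's rule on the same nodes.)

0.6061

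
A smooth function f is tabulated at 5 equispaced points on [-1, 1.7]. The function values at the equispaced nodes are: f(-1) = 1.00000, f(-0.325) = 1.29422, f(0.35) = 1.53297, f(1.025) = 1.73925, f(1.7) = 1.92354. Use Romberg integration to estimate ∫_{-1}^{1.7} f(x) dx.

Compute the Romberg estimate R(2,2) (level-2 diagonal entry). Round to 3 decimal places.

4.078

R(0,0) (trapezoid, 1 panel, h=2.7000): 3.94678
R(1,0) (trapezoid, 2 panels, h=1.3500): 4.04290
R(2,0) (trapezoid, 4 panels, h=0.6750): 4.06904
R(1,1) = 4.04290 + (4.04290 − 3.94678)/3 = 4.07494
R(2,1) = 4.06904 + (4.06904 − 4.04290)/3 = 4.07775
R(2,2) = 4.07775 + (4.07775 − 4.07494)/15 = 4.07794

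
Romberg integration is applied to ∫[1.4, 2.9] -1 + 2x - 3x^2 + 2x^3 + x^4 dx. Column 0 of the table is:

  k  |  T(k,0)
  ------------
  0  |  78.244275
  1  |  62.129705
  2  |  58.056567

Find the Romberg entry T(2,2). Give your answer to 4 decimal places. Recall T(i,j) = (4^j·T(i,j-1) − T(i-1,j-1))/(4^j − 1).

56.6949

Richardson extrapolation on the trapezoidal column (denominator 4−1=3):
T(1,1) = 62.129705 + (62.129705 − 78.244275)/3 = 56.758182
T(2,1) = (4·58.056567 − 62.129705) / 3 = 56.698854
T(2,2) = (16·56.698854 − 56.758182) / 15 = 56.694899
(Column j=1 coincides with Simpson's rule on the same nodes.)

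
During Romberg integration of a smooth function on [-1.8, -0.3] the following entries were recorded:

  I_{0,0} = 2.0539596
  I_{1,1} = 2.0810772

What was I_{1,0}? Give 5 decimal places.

2.07430

From I_{1,1} = (4·I_{1,0} − I_{0,0})/3, solve for I_{1,0}:
4·I_{1,0} = 3·2.0810772 + 2.0539596 = 8.2971912
I_{1,0} = 2.0742978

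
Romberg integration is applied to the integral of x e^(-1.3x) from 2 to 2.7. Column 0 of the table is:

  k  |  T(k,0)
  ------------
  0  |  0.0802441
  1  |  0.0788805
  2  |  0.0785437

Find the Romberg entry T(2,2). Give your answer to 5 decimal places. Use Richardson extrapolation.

Richardson extrapolation on the trapezoidal column (denominator 4−1=3):
T(1,1) = 0.0788805 + (0.0788805 − 0.0802441)/3 = 0.0784260
T(2,1) = 0.0785437 + (0.0785437 − 0.0788805)/3 = 0.0784314
T(2,2) = 0.0784314 + (0.0784314 − 0.0784260)/15 = 0.0784318
(Column j=1 coincides with Simpson's rule on the same nodes.)

0.07843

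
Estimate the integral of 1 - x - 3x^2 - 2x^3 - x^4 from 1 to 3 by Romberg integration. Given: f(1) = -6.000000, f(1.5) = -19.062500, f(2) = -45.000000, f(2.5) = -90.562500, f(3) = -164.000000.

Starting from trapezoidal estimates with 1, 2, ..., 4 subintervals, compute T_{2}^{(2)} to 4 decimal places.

T_{0}^{(0)} (trapezoid, 1 panel, h=2.0000): -170.000000
T_{1}^{(0)} (trapezoid, 2 panels, h=1.0000): -130.000000
T_{2}^{(0)} (trapezoid, 4 panels, h=0.5000): -119.812500
T_{1}^{(1)} = -130.000000 + (-130.000000 − (-170.000000))/3 = -116.666667
T_{2}^{(1)} = -119.812500 + (-119.812500 − (-130.000000))/3 = -116.416667
T_{2}^{(2)} = -116.416667 + (-116.416667 − (-116.666667))/15 = -116.400000

-116.4000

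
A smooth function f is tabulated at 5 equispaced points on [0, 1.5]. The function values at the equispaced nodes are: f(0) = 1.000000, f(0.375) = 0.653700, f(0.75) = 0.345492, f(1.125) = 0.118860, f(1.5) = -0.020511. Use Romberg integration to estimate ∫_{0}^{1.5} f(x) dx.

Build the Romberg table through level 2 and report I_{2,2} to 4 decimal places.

0.5954

I_{0,0} (trapezoid, 1 panel, h=1.5000): 0.734617
I_{1,0} (trapezoid, 2 panels, h=0.7500): 0.626427
I_{2,0} (trapezoid, 4 panels, h=0.3750): 0.602924
I_{1,1} = 0.626427 + (0.626427 − 0.734617)/3 = 0.590364
I_{2,1} = 0.602924 + (0.602924 − 0.626427)/3 = 0.595090
I_{2,2} = 0.595090 + (0.595090 − 0.590364)/15 = 0.595405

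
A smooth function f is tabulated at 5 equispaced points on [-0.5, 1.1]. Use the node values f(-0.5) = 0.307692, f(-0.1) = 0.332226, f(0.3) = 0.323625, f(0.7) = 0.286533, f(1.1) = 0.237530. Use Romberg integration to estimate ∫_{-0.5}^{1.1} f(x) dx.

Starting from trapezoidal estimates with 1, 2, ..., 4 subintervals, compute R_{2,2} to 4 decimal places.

0.4889

R_{0,0} (trapezoid, 1 panel, h=1.6000): 0.436178
R_{1,0} (trapezoid, 2 panels, h=0.8000): 0.476989
R_{2,0} (trapezoid, 4 panels, h=0.4000): 0.485998
R_{1,1} = 0.476989 + (0.476989 − 0.436178)/3 = 0.490593
R_{2,1} = 0.485998 + (0.485998 − 0.476989)/3 = 0.489001
R_{2,2} = 0.489001 + (0.489001 − 0.490593)/15 = 0.488895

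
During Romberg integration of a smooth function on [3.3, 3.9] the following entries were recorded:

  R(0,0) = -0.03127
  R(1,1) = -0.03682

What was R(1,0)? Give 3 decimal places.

From R(1,1) = (4·R(1,0) − R(0,0))/3, solve for R(1,0):
4·R(1,0) = 3·(-0.03682) + (-0.03127) = -0.14173
R(1,0) = -0.03543

-0.035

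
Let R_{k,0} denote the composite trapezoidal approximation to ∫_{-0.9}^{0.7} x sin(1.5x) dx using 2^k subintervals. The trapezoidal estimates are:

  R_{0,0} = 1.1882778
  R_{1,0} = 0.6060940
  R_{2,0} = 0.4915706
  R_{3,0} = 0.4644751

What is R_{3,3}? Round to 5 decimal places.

0.45557

Richardson extrapolation on the trapezoidal column (denominator 4−1=3):
R_{1,1} = 0.6060940 + (0.6060940 − 1.1882778)/3 = 0.4120327
R_{2,1} = 0.4915706 + (0.4915706 − 0.6060940)/3 = 0.4533961
R_{3,1} = 0.4644751 + (0.4644751 − 0.4915706)/3 = 0.4554433
R_{2,2} = (16·0.4533961 − 0.4120327) / 15 = 0.4561537
R_{3,2} = (16·0.4554433 − 0.4533961) / 15 = 0.4555798
R_{3,3} = (64·0.4555798 − 0.4561537) / 63 = 0.4555707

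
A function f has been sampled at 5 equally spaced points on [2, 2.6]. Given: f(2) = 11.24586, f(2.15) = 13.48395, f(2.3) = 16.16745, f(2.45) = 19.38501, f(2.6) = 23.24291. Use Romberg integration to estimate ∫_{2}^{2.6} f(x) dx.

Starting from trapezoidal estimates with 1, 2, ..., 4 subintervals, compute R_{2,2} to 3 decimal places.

9.915

R_{0,0} (trapezoid, 1 panel, h=0.6000): 10.34663
R_{1,0} (trapezoid, 2 panels, h=0.3000): 10.02355
R_{2,0} (trapezoid, 4 panels, h=0.1500): 9.94212
R_{1,1} = 10.02355 + (10.02355 − 10.34663)/3 = 9.91586
R_{2,1} = 9.94212 + (9.94212 − 10.02355)/3 = 9.91498
R_{2,2} = 9.91498 + (9.91498 − 9.91586)/15 = 9.91492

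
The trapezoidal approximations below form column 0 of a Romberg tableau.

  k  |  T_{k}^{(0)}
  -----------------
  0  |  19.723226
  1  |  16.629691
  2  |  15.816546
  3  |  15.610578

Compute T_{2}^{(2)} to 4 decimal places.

15.5420

Richardson extrapolation on the trapezoidal column (denominator 4−1=3):
T_{1}^{(1)} = 16.629691 + (16.629691 − 19.723226)/3 = 15.598513
T_{2}^{(1)} = 15.816546 + (15.816546 − 16.629691)/3 = 15.545498
T_{2}^{(2)} = (16·15.545498 − 15.598513) / 15 = 15.541964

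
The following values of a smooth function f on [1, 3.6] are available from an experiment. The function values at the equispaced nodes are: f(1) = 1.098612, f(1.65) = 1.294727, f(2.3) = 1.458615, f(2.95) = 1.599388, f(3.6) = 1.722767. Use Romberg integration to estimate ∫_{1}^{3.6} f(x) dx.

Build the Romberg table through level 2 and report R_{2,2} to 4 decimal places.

R_{0,0} (trapezoid, 1 panel, h=2.6000): 3.667793
R_{1,0} (trapezoid, 2 panels, h=1.3000): 3.730096
R_{2,0} (trapezoid, 4 panels, h=0.6500): 3.746223
R_{1,1} = 3.730096 + (3.730096 − 3.667793)/3 = 3.750864
R_{2,1} = 3.746223 + (3.746223 − 3.730096)/3 = 3.751599
R_{2,2} = 3.751599 + (3.751599 − 3.750864)/15 = 3.751648

3.7516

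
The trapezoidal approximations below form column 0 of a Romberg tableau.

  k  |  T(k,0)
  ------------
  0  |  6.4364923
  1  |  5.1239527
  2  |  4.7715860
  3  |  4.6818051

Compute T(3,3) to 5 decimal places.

T(1,1) = 5.1239527 + (5.1239527 − 6.4364923)/3 = 4.6864395
T(2,1) = 4.7715860 + (4.7715860 − 5.1239527)/3 = 4.6541304
T(3,1) = (4·4.6818051 − 4.7715860) / 3 = 4.6518781
T(2,2) = 4.6541304 + (4.6541304 − 4.6864395)/15 = 4.6519765
T(3,2) = 4.6518781 + (4.6518781 − 4.6541304)/15 = 4.6517279
T(3,3) = 4.6517279 + (4.6517279 − 4.6519765)/63 = 4.6517240

4.65172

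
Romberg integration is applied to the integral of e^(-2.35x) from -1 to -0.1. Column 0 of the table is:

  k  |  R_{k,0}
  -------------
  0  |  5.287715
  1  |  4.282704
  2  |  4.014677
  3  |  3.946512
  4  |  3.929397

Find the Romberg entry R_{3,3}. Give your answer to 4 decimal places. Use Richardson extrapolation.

3.9237

R_{1,1} = 4.282704 + (4.282704 − 5.287715)/3 = 3.947700
R_{2,1} = 4.014677 + (4.014677 − 4.282704)/3 = 3.925335
R_{3,1} = (4·3.946512 − 4.014677) / 3 = 3.923790
R_{2,2} = 3.925335 + (3.925335 − 3.947700)/15 = 3.923844
R_{3,2} = 3.923790 + (3.923790 − 3.925335)/15 = 3.923687
R_{3,3} = 3.923687 + (3.923687 − 3.923844)/63 = 3.923685
(Column j=1 coincides with Simpson's rule on the same nodes.)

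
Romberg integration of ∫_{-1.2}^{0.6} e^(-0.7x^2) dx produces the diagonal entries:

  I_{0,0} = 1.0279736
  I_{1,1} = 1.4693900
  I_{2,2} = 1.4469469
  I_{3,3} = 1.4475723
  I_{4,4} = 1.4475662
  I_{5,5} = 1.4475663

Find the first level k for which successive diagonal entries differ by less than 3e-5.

k = 4

|I_{1,1} − I_{0,0}| = 0.4414164 ≥ 3e-5
|I_{2,2} − I_{1,1}| = 0.0224431 ≥ 3e-5
|I_{3,3} − I_{2,2}| = 0.0006254 ≥ 3e-5
|I_{4,4} − I_{3,3}| = 0.0000061 < 3e-5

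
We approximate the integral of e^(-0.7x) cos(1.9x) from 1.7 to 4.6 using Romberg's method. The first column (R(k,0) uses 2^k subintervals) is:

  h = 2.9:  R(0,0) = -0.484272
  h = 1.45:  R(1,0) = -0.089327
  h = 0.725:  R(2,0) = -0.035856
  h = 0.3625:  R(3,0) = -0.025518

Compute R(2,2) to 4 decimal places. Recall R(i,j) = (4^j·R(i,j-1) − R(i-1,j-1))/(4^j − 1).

-0.0221

Richardson extrapolation on the trapezoidal column (denominator 4−1=3):
R(1,1) = -0.089327 + (-0.089327 − (-0.484272))/3 = 0.042321
R(2,1) = -0.035856 + (-0.035856 − (-0.089327))/3 = -0.018032
R(2,2) = -0.018032 + (-0.018032 − 0.042321)/15 = -0.022056
(Column j=1 coincides with Simpson's rule on the same nodes.)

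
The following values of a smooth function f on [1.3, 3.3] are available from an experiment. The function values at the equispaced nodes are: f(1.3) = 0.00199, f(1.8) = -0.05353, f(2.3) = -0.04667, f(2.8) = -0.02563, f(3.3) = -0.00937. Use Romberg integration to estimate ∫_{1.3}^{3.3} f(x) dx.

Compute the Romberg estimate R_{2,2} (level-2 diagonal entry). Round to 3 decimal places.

R_{0,0} (trapezoid, 1 panel, h=2.0000): -0.00738
R_{1,0} (trapezoid, 2 panels, h=1.0000): -0.05036
R_{2,0} (trapezoid, 4 panels, h=0.5000): -0.06476
R_{1,1} = -0.05036 + (-0.05036 − (-0.00738))/3 = -0.06469
R_{2,1} = -0.06476 + (-0.06476 − (-0.05036))/3 = -0.06956
R_{2,2} = -0.06956 + (-0.06956 − (-0.06469))/15 = -0.06988

-0.070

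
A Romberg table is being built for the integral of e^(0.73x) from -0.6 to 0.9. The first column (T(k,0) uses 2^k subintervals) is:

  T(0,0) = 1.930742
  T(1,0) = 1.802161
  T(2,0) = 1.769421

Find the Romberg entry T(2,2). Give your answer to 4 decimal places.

1.7585

Richardson extrapolation on the trapezoidal column (denominator 4−1=3):
T(1,1) = (4·1.802161 − 1.930742) / 3 = 1.759301
T(2,1) = (4·1.769421 − 1.802161) / 3 = 1.758508
T(2,2) = 1.758508 + (1.758508 − 1.759301)/15 = 1.758455
(Column j=1 coincides with Simpson's rule on the same nodes.)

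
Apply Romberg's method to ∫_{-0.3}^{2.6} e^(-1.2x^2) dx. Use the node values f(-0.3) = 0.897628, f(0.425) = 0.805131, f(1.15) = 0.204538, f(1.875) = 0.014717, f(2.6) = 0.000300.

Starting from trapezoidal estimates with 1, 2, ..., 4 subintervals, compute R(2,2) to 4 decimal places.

1.1270

R(0,0) (trapezoid, 1 panel, h=2.9000): 1.301996
R(1,0) (trapezoid, 2 panels, h=1.4500): 0.947578
R(2,0) (trapezoid, 4 panels, h=0.7250): 1.068179
R(1,1) = 0.947578 + (0.947578 − 1.301996)/3 = 0.829439
R(2,1) = 1.068179 + (1.068179 − 0.947578)/3 = 1.108379
R(2,2) = 1.108379 + (1.108379 − 0.829439)/15 = 1.126975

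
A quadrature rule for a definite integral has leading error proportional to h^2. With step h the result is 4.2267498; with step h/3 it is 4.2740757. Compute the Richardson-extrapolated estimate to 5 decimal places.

Extrapolated value = (9·A(h/3) − A(h)) / (9 − 1)
= (9·4.2740757 − 4.2267498) / 8
= 34.2399315 / 8 = 4.2799914

4.27999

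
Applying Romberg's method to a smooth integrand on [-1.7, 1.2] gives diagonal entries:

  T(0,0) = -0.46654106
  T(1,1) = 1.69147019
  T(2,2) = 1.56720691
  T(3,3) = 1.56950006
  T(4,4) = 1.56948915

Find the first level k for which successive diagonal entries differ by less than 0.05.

|T(1,1) − T(0,0)| = 2.15801125 ≥ 0.05
|T(2,2) − T(1,1)| = 0.12426328 ≥ 0.05
|T(3,3) − T(2,2)| = 0.00229315 < 0.05

k = 3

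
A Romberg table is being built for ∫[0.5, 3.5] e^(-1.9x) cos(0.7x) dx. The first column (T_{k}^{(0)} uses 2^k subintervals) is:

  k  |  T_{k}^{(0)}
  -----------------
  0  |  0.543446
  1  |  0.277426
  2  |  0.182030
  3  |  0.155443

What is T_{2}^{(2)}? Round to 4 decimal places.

T_{1}^{(1)} = 0.277426 + (0.277426 − 0.543446)/3 = 0.188753
T_{2}^{(1)} = 0.182030 + (0.182030 − 0.277426)/3 = 0.150231
T_{2}^{(2)} = (16·0.150231 − 0.188753) / 15 = 0.147663

0.1477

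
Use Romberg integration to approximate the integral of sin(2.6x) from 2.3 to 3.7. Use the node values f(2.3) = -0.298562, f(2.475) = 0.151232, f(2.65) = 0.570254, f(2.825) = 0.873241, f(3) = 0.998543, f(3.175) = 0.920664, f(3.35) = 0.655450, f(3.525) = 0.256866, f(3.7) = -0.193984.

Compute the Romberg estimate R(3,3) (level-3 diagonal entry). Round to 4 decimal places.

0.7444

R(0,0) (trapezoid, 1 panel, h=1.4000): -0.344782
R(1,0) (trapezoid, 2 panels, h=0.7000): 0.526589
R(2,0) (trapezoid, 4 panels, h=0.3500): 0.692291
R(3,0) (trapezoid, 8 panels, h=0.1750): 0.731496
R(1,1) = 0.526589 + (0.526589 − (-0.344782))/3 = 0.817046
R(2,1) = 0.692291 + (0.692291 − 0.526589)/3 = 0.747525
R(3,1) = 0.731496 + (0.731496 − 0.692291)/3 = 0.744564
R(2,2) = 0.747525 + (0.747525 − 0.817046)/15 = 0.742890
R(3,2) = 0.744564 + (0.744564 − 0.747525)/15 = 0.744367
R(3,3) = 0.744367 + (0.744367 − 0.742890)/63 = 0.744390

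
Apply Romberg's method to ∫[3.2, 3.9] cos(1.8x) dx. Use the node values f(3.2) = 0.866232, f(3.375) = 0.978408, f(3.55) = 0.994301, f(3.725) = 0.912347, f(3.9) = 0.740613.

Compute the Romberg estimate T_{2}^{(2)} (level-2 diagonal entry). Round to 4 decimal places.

T_{0}^{(0)} (trapezoid, 1 panel, h=0.7000): 0.562396
T_{1}^{(0)} (trapezoid, 2 panels, h=0.3500): 0.629203
T_{2}^{(0)} (trapezoid, 4 panels, h=0.1750): 0.645484
T_{1}^{(1)} = 0.629203 + (0.629203 − 0.562396)/3 = 0.651472
T_{2}^{(1)} = 0.645484 + (0.645484 − 0.629203)/3 = 0.650911
T_{2}^{(2)} = 0.650911 + (0.650911 − 0.651472)/15 = 0.650874

0.6509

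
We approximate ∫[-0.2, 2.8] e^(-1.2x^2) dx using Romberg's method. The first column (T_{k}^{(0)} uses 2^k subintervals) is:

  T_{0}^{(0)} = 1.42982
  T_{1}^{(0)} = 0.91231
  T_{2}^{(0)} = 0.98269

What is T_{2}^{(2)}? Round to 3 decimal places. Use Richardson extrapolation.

T_{1}^{(1)} = 0.91231 + (0.91231 − 1.42982)/3 = 0.73981
T_{2}^{(1)} = 0.98269 + (0.98269 − 0.91231)/3 = 1.00615
T_{2}^{(2)} = 1.00615 + (1.00615 − 0.73981)/15 = 1.02391
(Column j=1 coincides with Simpson's rule on the same nodes.)

1.024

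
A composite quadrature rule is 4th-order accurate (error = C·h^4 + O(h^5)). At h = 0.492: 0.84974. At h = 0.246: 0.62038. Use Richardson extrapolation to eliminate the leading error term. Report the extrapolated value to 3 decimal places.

0.605

The leading error scales as h^4; refining by a factor of 2 reduces it by 2^4 = 16.
Extrapolated value = (16·A(h/2) − A(h)) / (16 − 1)
= (16·0.62038 − 0.84974) / 15
= 9.07634 / 15 = 0.60509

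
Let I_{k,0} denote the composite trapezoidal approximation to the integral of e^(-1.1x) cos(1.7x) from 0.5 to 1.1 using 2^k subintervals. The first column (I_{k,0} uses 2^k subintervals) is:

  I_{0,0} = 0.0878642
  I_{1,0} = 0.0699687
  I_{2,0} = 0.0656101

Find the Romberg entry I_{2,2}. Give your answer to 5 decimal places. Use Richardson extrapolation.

0.06417

Richardson extrapolation on the trapezoidal column (denominator 4−1=3):
I_{1,1} = 0.0699687 + (0.0699687 − 0.0878642)/3 = 0.0640035
I_{2,1} = 0.0656101 + (0.0656101 − 0.0699687)/3 = 0.0641572
I_{2,2} = 0.0641572 + (0.0641572 − 0.0640035)/15 = 0.0641674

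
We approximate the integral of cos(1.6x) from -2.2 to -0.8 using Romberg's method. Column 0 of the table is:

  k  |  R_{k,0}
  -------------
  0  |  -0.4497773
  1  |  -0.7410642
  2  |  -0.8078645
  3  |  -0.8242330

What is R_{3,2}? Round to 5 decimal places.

R_{2,1} = -0.8078645 + (-0.8078645 − (-0.7410642))/3 = -0.8301313
R_{3,1} = -0.8242330 + (-0.8242330 − (-0.8078645))/3 = -0.8296892
R_{3,2} = -0.8296892 + (-0.8296892 − (-0.8301313))/15 = -0.8296597
(Column j=1 coincides with Simpson's rule on the same nodes.)

-0.82966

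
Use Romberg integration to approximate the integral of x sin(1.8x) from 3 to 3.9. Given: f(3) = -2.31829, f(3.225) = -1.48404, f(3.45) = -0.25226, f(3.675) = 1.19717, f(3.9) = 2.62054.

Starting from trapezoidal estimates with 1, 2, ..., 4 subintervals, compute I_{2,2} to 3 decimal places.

I_{0,0} (trapezoid, 1 panel, h=0.9000): 0.13601
I_{1,0} (trapezoid, 2 panels, h=0.4500): -0.04551
I_{2,0} (trapezoid, 4 panels, h=0.2250): -0.08730
I_{1,1} = -0.04551 + (-0.04551 − 0.13601)/3 = -0.10602
I_{2,1} = -0.08730 + (-0.08730 − (-0.04551))/3 = -0.10123
I_{2,2} = -0.10123 + (-0.10123 − (-0.10602))/15 = -0.10091

-0.101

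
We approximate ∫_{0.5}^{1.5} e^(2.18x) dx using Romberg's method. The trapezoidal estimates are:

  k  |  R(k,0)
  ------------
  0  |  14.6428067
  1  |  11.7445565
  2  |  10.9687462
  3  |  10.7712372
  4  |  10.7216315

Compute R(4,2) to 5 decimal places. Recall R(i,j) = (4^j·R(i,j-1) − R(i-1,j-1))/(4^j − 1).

R(3,1) = (4·10.7712372 − 10.9687462) / 3 = 10.7054009
R(4,1) = (4·10.7216315 − 10.7712372) / 3 = 10.7050963
R(4,2) = (16·10.7050963 − 10.7054009) / 15 = 10.7050760
(Column j=1 coincides with Simpson's rule on the same nodes.)

10.70508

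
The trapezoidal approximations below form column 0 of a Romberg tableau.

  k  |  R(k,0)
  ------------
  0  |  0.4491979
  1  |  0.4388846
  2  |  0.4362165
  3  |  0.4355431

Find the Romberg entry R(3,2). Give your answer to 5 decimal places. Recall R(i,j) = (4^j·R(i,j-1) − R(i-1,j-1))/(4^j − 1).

Richardson extrapolation on the trapezoidal column (denominator 4−1=3):
R(2,1) = (4·0.4362165 − 0.4388846) / 3 = 0.4353271
R(3,1) = 0.4355431 + (0.4355431 − 0.4362165)/3 = 0.4353186
R(3,2) = (16·0.4353186 − 0.4353271) / 15 = 0.4353180

0.43532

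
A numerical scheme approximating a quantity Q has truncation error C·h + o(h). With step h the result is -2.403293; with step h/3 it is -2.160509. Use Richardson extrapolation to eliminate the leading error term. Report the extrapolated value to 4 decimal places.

The leading error scales as h; refining by a factor of 3 reduces it by 3^1 = 3.
Extrapolated value = (3·A(h/3) − A(h)) / (3 − 1)
= (3·(-2.160509) − (-2.403293)) / 2
= -4.078234 / 2 = -2.039117

-2.0391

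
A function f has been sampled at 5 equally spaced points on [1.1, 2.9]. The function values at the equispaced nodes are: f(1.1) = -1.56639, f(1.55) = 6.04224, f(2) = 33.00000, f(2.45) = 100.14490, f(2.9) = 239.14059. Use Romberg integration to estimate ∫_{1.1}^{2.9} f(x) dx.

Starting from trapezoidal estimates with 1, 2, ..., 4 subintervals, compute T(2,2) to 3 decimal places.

109.140

T(0,0) (trapezoid, 1 panel, h=1.8000): 213.81678
T(1,0) (trapezoid, 2 panels, h=0.9000): 136.60839
T(2,0) (trapezoid, 4 panels, h=0.4500): 116.08841
T(1,1) = 136.60839 + (136.60839 − 213.81678)/3 = 110.87226
T(2,1) = 116.08841 + (116.08841 − 136.60839)/3 = 109.24842
T(2,2) = 109.24842 + (109.24842 − 110.87226)/15 = 109.14016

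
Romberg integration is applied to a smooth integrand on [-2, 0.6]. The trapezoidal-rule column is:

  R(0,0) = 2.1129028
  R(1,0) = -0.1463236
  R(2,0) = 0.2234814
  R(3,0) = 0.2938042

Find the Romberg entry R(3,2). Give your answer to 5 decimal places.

Richardson extrapolation on the trapezoidal column (denominator 4−1=3):
R(2,1) = 0.2234814 + (0.2234814 − (-0.1463236))/3 = 0.3467497
R(3,1) = (4·0.2938042 − 0.2234814) / 3 = 0.3172451
R(3,2) = (16·0.3172451 − 0.3467497) / 15 = 0.3152781

0.31528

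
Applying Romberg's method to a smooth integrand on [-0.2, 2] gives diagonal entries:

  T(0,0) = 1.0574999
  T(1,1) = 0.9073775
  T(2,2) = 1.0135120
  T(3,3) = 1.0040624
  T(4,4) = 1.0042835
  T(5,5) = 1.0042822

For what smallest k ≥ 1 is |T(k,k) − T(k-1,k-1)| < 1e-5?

|T(1,1) − T(0,0)| = 0.1501224 ≥ 1e-5
|T(2,2) − T(1,1)| = 0.1061345 ≥ 1e-5
|T(3,3) − T(2,2)| = 0.0094496 ≥ 1e-5
|T(4,4) − T(3,3)| = 0.0002211 ≥ 1e-5
|T(5,5) − T(4,4)| = 0.0000013 < 1e-5

k = 5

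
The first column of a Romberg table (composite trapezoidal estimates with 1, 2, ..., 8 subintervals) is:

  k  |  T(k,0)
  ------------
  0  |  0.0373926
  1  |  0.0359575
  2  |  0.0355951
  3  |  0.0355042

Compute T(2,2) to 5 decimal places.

0.03547

Richardson extrapolation on the trapezoidal column (denominator 4−1=3):
T(1,1) = (4·0.0359575 − 0.0373926) / 3 = 0.0354791
T(2,1) = 0.0355951 + (0.0355951 − 0.0359575)/3 = 0.0354743
T(2,2) = (16·0.0354743 − 0.0354791) / 15 = 0.0354740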